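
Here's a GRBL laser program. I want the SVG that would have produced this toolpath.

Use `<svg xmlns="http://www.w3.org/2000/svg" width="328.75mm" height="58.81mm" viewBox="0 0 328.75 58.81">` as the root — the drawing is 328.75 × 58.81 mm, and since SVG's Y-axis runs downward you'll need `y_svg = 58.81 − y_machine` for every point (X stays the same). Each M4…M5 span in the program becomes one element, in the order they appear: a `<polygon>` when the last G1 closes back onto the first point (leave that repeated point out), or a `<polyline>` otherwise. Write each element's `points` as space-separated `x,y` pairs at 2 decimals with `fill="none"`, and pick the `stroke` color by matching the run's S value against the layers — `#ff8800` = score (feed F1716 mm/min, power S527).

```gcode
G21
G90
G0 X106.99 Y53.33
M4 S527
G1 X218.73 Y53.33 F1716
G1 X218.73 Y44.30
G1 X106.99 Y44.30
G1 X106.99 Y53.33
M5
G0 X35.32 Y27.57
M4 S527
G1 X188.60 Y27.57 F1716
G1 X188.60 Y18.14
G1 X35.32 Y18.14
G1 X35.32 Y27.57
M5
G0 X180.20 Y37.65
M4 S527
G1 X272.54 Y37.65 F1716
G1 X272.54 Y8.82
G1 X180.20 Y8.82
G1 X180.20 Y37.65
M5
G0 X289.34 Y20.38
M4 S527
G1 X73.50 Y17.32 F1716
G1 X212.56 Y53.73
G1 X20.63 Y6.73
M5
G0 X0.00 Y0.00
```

y_svg = 58.81 − y_m. Every run uses S527, so all elements get stroke `#ff8800` (score).

[1] closed run; points: 106.99,5.48 218.73,5.48 218.73,14.51 106.99,14.51

[2] closed run; points: 35.32,31.24 188.60,31.24 188.60,40.67 35.32,40.67

[3] closed run; points: 180.20,21.16 272.54,21.16 272.54,49.99 180.20,49.99

[4] open run; points: 289.34,38.43 73.50,41.49 212.56,5.08 20.63,52.08

<svg xmlns="http://www.w3.org/2000/svg" width="328.75mm" height="58.81mm" viewBox="0 0 328.75 58.81">
  <polygon points="106.99,5.48 218.73,5.48 218.73,14.51 106.99,14.51" fill="none" stroke="#ff8800"/>
  <polygon points="35.32,31.24 188.60,31.24 188.60,40.67 35.32,40.67" fill="none" stroke="#ff8800"/>
  <polygon points="180.20,21.16 272.54,21.16 272.54,49.99 180.20,49.99" fill="none" stroke="#ff8800"/>
  <polyline points="289.34,38.43 73.50,41.49 212.56,5.08 20.63,52.08" fill="none" stroke="#ff8800"/>
</svg>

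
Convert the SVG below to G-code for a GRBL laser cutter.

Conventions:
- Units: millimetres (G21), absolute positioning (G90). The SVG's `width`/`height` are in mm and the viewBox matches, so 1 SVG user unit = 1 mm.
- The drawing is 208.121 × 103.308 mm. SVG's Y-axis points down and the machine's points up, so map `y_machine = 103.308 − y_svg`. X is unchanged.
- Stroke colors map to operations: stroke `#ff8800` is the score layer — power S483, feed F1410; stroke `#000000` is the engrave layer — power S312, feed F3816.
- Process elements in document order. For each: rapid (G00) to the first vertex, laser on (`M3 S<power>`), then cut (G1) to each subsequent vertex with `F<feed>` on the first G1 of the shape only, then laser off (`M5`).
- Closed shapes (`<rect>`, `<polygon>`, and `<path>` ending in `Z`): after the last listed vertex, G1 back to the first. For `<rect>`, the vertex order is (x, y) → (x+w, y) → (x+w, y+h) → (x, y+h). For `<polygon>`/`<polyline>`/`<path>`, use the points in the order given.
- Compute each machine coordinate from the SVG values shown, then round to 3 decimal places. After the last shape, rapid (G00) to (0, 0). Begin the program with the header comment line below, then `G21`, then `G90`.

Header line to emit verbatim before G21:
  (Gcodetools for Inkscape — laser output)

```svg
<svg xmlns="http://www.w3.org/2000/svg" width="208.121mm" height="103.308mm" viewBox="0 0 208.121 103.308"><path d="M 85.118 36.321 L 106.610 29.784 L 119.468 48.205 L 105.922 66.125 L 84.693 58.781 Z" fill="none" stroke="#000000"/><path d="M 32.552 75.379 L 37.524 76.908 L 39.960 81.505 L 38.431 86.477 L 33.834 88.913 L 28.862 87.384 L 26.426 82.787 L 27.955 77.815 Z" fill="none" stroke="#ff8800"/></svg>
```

(Gcodetools for Inkscape — laser output)
G21
G90
G00 X85.118 Y66.987
M3 S312
G1 X106.610 Y73.524 F3816
G1 X119.468 Y55.103
G1 X105.922 Y37.183
G1 X84.693 Y44.527
G1 X85.118 Y66.987
M5
G00 X32.552 Y27.929
M3 S483
G1 X37.524 Y26.400 F1410
G1 X39.960 Y21.803
G1 X38.431 Y16.831
G1 X33.834 Y14.395
G1 X28.862 Y15.924
G1 X26.426 Y20.521
G1 X27.955 Y25.493
G1 X32.552 Y27.929
M5
G00 X0.000 Y0.000

1 u = 1 mm; y_m = 103.308 − y.

[1] `<path>` regular polygon, #000000→engrave S312 F3816: (85.118,66.987) → (106.610,73.524) → (119.468,55.103) → (105.922,37.183) → (84.693,44.527) → (85.118,66.987) (closed)

[2] `<path>` regular polygon, #ff8800→score S483 F1410: (32.552,27.929) → (37.524,26.400) → (39.960,21.803) → (38.431,16.831) → (33.834,14.395) → (28.862,15.924) → (26.426,20.521) → (27.955,25.493) → (32.552,27.929) (closed)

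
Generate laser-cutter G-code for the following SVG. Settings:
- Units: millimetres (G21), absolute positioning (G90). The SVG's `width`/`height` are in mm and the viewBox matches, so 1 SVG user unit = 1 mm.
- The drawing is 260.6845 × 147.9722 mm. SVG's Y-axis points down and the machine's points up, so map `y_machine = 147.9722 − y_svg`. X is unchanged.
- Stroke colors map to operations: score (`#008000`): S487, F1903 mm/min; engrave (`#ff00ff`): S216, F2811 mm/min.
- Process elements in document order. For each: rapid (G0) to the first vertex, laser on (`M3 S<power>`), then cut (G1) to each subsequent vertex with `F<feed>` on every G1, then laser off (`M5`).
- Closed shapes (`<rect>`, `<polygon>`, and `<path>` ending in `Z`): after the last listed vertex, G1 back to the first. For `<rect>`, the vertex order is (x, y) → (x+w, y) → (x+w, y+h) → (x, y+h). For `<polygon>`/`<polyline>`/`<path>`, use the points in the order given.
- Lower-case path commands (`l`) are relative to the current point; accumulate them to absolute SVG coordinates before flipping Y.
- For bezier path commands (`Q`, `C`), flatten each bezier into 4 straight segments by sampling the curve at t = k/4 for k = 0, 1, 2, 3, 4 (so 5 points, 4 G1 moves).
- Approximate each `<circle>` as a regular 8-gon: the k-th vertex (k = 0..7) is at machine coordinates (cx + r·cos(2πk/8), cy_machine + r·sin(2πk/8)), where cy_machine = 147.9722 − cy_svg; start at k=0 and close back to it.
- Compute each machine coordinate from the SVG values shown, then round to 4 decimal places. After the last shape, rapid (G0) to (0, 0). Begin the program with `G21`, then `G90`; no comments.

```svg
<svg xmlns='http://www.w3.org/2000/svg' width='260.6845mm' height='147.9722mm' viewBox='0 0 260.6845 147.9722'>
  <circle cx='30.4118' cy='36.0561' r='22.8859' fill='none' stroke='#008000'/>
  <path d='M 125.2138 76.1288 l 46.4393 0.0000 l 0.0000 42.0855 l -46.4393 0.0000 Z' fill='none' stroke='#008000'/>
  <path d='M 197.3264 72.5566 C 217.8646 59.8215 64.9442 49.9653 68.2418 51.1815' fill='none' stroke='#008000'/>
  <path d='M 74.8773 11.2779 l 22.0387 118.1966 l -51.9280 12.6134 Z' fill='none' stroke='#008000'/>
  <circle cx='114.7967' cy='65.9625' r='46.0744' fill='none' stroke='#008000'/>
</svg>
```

Since the viewBox matches the mm dimensions, user units are millimetres directly. The only transform is the Y-flip y_m = 147.9722 − y_svg.

Shape 1 is a circle drawn with `<circle>`. Its stroke #008000 means score at S487, F1903. After flipping Y the toolpath is (53.2977,111.9161) → (46.5946,128.0989) → (30.4118,134.8020) → (14.2290,128.0989) → (7.5259,111.9161) → (14.2290,95.7333) → (30.4118,89.0302) → (46.5946,95.7333) → (53.2977,111.9161), returning to the start.

Shape 2 is a rectangle drawn with `<path>`. Its stroke #008000 means score at S487, F1903. After flipping Y the toolpath is (125.2138,71.8434) → (171.6531,71.8434) → (171.6531,29.7579) → (125.2138,29.7579) → (125.2138,71.8434), returning to the start.

Shape 3 is a cubic bezier drawn with `<path>`. Its stroke #008000 means score at S487, F1903. After flipping Y the toolpath is (197.3264,75.4156) → (185.3578,84.2991) → (139.2493,91.3349) → (89.9083,95.7548) → (68.2418,96.7907).

Shape 4 is a closed polygon drawn with `<path>`. Its stroke #008000 means score at S487, F1903. After flipping Y the toolpath is (74.8773,136.6943) → (96.9160,18.4977) → (44.9880,5.8843) → (74.8773,136.6943), returning to the start.

Shape 5 is a circle drawn with `<circle>`. Its stroke #008000 means score at S487, F1903. After flipping Y the toolpath is (160.8711,82.0097) → (147.3762,114.5892) → (114.7967,128.0841) → (82.2172,114.5892) → (68.7223,82.0097) → (82.2172,49.4302) → (114.7967,35.9353) → (147.3762,49.4302) → (160.8711,82.0097), returning to the start.

G21
G90
G0 X53.2977 Y111.9161
M3 S487
G1 X46.5946 Y128.0989 F1903
G1 X30.4118 Y134.8020 F1903
G1 X14.2290 Y128.0989 F1903
G1 X7.5259 Y111.9161 F1903
G1 X14.2290 Y95.7333 F1903
G1 X30.4118 Y89.0302 F1903
G1 X46.5946 Y95.7333 F1903
G1 X53.2977 Y111.9161 F1903
M5
G0 X125.2138 Y71.8434
M3 S487
G1 X171.6531 Y71.8434 F1903
G1 X171.6531 Y29.7579 F1903
G1 X125.2138 Y29.7579 F1903
G1 X125.2138 Y71.8434 F1903
M5
G0 X197.3264 Y75.4156
M3 S487
G1 X185.3578 Y84.2991 F1903
G1 X139.2493 Y91.3349 F1903
G1 X89.9083 Y95.7548 F1903
G1 X68.2418 Y96.7907 F1903
M5
G0 X74.8773 Y136.6943
M3 S487
G1 X96.9160 Y18.4977 F1903
G1 X44.9880 Y5.8843 F1903
G1 X74.8773 Y136.6943 F1903
M5
G0 X160.8711 Y82.0097
M3 S487
G1 X147.3762 Y114.5892 F1903
G1 X114.7967 Y128.0841 F1903
G1 X82.2172 Y114.5892 F1903
G1 X68.7223 Y82.0097 F1903
G1 X82.2172 Y49.4302 F1903
G1 X114.7967 Y35.9353 F1903
G1 X147.3762 Y49.4302 F1903
G1 X160.8711 Y82.0097 F1903
M5
G0 X0.0000 Y0.0000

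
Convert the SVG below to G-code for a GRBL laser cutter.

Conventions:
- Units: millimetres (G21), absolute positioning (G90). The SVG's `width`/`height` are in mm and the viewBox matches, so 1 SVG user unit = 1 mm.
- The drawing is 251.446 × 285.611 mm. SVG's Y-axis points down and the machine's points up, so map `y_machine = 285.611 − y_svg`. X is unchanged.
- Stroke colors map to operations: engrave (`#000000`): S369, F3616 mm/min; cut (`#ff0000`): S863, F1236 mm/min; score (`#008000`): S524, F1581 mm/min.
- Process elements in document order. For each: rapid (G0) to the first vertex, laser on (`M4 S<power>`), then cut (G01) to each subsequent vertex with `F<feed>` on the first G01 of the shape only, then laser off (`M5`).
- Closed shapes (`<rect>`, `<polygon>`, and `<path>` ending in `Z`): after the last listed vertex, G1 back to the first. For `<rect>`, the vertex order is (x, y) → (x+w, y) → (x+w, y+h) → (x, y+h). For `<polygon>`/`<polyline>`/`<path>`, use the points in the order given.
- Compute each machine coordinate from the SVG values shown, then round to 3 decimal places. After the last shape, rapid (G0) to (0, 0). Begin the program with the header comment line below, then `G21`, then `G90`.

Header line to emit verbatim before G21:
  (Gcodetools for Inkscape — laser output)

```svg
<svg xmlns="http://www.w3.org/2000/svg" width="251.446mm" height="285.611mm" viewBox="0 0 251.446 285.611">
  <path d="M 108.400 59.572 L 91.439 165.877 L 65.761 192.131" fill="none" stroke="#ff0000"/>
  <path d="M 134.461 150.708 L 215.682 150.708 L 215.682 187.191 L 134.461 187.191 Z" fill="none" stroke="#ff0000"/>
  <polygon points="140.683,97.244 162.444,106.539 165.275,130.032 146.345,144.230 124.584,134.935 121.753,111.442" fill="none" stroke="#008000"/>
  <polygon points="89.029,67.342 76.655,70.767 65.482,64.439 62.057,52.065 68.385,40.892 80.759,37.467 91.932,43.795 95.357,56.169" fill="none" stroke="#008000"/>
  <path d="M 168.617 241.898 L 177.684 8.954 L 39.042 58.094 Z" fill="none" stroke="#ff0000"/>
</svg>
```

(Gcodetools for Inkscape — laser output)
G21
G90
G0 X108.400 Y226.039
M4 S863
G01 X91.439 Y119.734 F1236
G01 X65.761 Y93.480
M5
G0 X134.461 Y134.903
M4 S863
G01 X215.682 Y134.903 F1236
G01 X215.682 Y98.420
G01 X134.461 Y98.420
G01 X134.461 Y134.903
M5
G0 X140.683 Y188.367
M4 S524
G01 X162.444 Y179.072 F1581
G01 X165.275 Y155.579
G01 X146.345 Y141.381
G01 X124.584 Y150.676
G01 X121.753 Y174.169
G01 X140.683 Y188.367
M5
G0 X89.029 Y218.269
M4 S524
G01 X76.655 Y214.844 F1581
G01 X65.482 Y221.172
G01 X62.057 Y233.546
G01 X68.385 Y244.719
G01 X80.759 Y248.144
G01 X91.932 Y241.816
G01 X95.357 Y229.442
G01 X89.029 Y218.269
M5
G0 X168.617 Y43.713
M4 S863
G01 X177.684 Y276.657 F1236
G01 X39.042 Y227.517
G01 X168.617 Y43.713
M5
G0 X0.000 Y0.000

Since the viewBox matches the mm dimensions, user units are millimetres directly. The only transform is the Y-flip y_m = 285.611 − y_svg.

Shape 1 is a open polyline drawn with `<path>`. Its stroke #ff0000 means cut at S863, F1236. After flipping Y the toolpath is (108.400,226.039) → (91.439,119.734) → (65.761,93.480).

Shape 2 is a rectangle drawn with `<path>`. Its stroke #ff0000 means cut at S863, F1236. After flipping Y the toolpath is (134.461,134.903) → (215.682,134.903) → (215.682,98.420) → (134.461,98.420) → (134.461,134.903), returning to the start.

Shape 3 is a regular polygon drawn with `<polygon>`. Its stroke #008000 means score at S524, F1581. After flipping Y the toolpath is (140.683,188.367) → (162.444,179.072) → (165.275,155.579) → (146.345,141.381) → (124.584,150.676) → (121.753,174.169) → (140.683,188.367), returning to the start.

Shape 4 is a regular polygon drawn with `<polygon>`. Its stroke #008000 means score at S524, F1581. After flipping Y the toolpath is (89.029,218.269) → (76.655,214.844) → (65.482,221.172) → (62.057,233.546) → (68.385,244.719) → (80.759,248.144) → (91.932,241.816) → (95.357,229.442) → (89.029,218.269), returning to the start.

Shape 5 is a closed polygon drawn with `<path>`. Its stroke #ff0000 means cut at S863, F1236. After flipping Y the toolpath is (168.617,43.713) → (177.684,276.657) → (39.042,227.517) → (168.617,43.713), returning to the start.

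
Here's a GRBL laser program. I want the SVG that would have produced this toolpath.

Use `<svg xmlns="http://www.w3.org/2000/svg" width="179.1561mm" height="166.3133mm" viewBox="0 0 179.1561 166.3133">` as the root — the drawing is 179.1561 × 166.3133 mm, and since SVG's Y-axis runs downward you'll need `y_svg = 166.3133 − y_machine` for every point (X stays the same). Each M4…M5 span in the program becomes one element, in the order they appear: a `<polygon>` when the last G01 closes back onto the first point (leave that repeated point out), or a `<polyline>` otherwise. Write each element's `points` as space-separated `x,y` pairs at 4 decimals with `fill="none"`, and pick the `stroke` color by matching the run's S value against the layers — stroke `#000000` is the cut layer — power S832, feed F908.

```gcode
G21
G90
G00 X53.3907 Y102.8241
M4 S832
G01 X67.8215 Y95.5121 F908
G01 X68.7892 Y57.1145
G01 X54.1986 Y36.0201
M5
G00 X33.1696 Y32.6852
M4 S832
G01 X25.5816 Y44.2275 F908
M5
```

<svg xmlns="http://www.w3.org/2000/svg" width="179.1561mm" height="166.3133mm" viewBox="0 0 179.1561 166.3133">
  <polyline points="53.3907,63.4892 67.8215,70.8012 68.7892,109.1988 54.1986,130.2932" fill="none" stroke="#000000"/>
  <polyline points="33.1696,133.6281 25.5816,122.0858" fill="none" stroke="#000000"/>
</svg>

Each laser-on run becomes one SVG element. Flip Y back into SVG space with y_svg = 166.3133 − y_machine. Every run uses S832, so all elements get stroke `#000000` (cut).

Run 1: The run is open, so emit a `<polyline>` with points (Y-flipped): 53.3907,63.4892 67.8215,70.8012 68.7892,109.1988 54.1986,130.2932.

Run 2: The run is open, so emit a `<polyline>` with points (Y-flipped): 33.1696,133.6281 25.5816,122.0858.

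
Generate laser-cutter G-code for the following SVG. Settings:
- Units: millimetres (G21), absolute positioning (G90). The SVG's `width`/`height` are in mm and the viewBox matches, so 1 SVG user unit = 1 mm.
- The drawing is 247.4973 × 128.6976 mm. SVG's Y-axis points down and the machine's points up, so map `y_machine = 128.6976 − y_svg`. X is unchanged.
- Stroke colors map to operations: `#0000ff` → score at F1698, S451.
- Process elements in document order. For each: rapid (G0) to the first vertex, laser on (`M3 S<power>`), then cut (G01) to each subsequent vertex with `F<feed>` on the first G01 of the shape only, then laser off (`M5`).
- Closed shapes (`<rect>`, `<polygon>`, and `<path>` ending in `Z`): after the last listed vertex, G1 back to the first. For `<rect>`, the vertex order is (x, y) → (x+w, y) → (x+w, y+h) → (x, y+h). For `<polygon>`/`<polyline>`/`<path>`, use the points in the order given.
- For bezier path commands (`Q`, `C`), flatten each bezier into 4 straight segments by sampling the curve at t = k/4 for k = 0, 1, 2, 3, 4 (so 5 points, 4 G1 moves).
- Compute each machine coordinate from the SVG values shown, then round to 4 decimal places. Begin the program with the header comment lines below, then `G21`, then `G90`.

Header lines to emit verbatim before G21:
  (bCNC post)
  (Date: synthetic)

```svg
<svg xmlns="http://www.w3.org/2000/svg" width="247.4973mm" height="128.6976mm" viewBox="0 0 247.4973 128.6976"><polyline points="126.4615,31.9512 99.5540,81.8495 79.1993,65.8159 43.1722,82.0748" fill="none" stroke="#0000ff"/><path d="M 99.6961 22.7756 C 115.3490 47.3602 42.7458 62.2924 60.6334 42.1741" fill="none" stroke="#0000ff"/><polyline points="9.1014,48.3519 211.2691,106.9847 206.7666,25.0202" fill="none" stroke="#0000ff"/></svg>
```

(bCNC post)
(Date: synthetic)
G21
G90
G0 X126.4615 Y96.7464
M3 S451
G01 X99.5540 Y46.8481 F1698
G01 X79.1993 Y62.8817
G01 X43.1722 Y46.6228
M5
G0 X99.6961 Y105.9220
M3 S451
G01 X97.6807 Y89.6902 F1698
G01 X79.3267 Y79.4592
G01 X61.3918 Y77.6099
G01 X60.6334 Y86.5235
M5
G0 X9.1014 Y80.3457
M3 S451
G01 X211.2691 Y21.7129 F1698
G01 X206.7666 Y103.6774
M5

1 u = 1 mm; y_m = 128.6976 − y.

[1] `<polyline>` open polyline, #0000ff→score S451 F1698: (126.4615,96.7464) → (99.5540,46.8481) → (79.1993,62.8817) → (43.1722,46.6228)

[2] `<path>` cubic bezier, #0000ff→score S451 F1698: (99.6961,105.9220) → (97.6807,89.6902) → (79.3267,79.4592) → (61.3918,77.6099) → (60.6334,86.5235)

[3] `<polyline>` open polyline, #0000ff→score S451 F1698: (9.1014,80.3457) → (211.2691,21.7129) → (206.7666,103.6774)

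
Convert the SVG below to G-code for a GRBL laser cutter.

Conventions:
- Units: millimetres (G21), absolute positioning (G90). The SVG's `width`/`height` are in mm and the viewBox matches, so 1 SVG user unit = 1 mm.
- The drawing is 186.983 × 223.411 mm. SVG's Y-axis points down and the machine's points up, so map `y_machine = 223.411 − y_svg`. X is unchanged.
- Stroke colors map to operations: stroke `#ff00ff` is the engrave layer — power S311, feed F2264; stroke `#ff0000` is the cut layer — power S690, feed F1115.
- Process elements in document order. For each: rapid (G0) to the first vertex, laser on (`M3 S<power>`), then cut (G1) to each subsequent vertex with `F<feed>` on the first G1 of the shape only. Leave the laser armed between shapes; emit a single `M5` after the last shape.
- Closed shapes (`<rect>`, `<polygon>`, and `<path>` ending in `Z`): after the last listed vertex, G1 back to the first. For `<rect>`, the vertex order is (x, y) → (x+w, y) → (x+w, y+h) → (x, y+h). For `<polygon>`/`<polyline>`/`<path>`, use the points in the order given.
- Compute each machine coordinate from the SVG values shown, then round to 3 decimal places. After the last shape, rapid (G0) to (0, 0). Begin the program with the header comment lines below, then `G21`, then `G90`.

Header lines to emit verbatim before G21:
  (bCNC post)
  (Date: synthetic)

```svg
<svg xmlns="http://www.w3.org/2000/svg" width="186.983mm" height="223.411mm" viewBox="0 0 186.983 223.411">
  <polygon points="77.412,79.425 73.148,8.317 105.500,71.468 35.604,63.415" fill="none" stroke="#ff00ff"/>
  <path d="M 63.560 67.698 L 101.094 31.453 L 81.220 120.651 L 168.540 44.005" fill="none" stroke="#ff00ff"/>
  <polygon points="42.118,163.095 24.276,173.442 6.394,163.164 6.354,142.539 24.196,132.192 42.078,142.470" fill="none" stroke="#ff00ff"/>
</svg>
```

viewBox `0 0 186.983 223.411` with mm width/height → 1 unit = 1 mm. Flip: y_m = 223.411 − y_svg.

**Shape 1** — `<polygon>` closed polygon, stroke `#ff00ff` → engrave (S311, F2264). Machine vertices: (77.412,143.986) → (73.148,215.094) → (105.500,151.943) → (35.604,159.996) → (77.412,143.986). Closed: final G1 returns to the first vertex.

**Shape 2** — `<path>` open polyline, stroke `#ff00ff` → engrave (S311, F2264). Machine vertices: (63.560,155.713) → (101.094,191.958) → (81.220,102.760) → (168.540,179.406). Open path.

**Shape 3** — `<polygon>` regular polygon, stroke `#ff00ff` → engrave (S311, F2264). Machine vertices: (42.118,60.316) → (24.276,49.969) → (6.394,60.247) → (6.354,80.872) → (24.196,91.219) → (42.078,80.941) → (42.118,60.316). Closed: final G1 returns to the first vertex.

(bCNC post)
(Date: synthetic)
G21
G90
G0 X77.412 Y143.986
M3 S311
G1 X73.148 Y215.094 F2264
G1 X105.500 Y151.943
G1 X35.604 Y159.996
G1 X77.412 Y143.986
G0 X63.560 Y155.713
M3 S311
G1 X101.094 Y191.958 F2264
G1 X81.220 Y102.760
G1 X168.540 Y179.406
G0 X42.118 Y60.316
M3 S311
G1 X24.276 Y49.969 F2264
G1 X6.394 Y60.247
G1 X6.354 Y80.872
G1 X24.196 Y91.219
G1 X42.078 Y80.941
G1 X42.118 Y60.316
M5
G0 X0.000 Y0.000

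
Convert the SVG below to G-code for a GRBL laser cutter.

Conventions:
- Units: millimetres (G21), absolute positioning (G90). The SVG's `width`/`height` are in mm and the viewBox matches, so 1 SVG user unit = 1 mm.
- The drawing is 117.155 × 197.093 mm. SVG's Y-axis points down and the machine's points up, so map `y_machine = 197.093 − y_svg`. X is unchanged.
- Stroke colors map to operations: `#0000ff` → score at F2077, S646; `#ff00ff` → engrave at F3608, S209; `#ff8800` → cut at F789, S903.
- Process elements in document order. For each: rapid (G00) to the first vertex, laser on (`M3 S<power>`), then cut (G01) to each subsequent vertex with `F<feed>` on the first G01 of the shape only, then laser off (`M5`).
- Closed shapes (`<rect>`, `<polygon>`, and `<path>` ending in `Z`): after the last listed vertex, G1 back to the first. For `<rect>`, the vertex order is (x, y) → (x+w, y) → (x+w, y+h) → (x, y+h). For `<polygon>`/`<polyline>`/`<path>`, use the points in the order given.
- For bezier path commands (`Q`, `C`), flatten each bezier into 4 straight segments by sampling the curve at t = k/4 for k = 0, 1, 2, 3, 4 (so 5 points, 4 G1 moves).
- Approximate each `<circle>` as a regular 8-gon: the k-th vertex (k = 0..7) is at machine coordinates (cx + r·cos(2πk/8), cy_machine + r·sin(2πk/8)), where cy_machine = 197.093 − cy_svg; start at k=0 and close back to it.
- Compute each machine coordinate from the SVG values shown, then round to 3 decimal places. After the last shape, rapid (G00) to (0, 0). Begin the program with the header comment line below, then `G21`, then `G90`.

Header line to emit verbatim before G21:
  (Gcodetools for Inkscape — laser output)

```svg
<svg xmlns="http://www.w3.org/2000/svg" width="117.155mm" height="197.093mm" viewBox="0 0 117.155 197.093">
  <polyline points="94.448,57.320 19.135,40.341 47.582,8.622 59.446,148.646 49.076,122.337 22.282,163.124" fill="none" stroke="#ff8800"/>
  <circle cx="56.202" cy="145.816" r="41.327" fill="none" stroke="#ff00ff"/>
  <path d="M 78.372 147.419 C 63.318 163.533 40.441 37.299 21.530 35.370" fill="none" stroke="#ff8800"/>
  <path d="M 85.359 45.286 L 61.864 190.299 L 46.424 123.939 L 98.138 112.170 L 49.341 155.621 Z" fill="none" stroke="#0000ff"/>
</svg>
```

1 u = 1 mm; y_m = 197.093 − y.

[1] `<polyline>` open polyline, #ff8800→cut S903 F789: (94.448,139.773) → (19.135,156.752) → (47.582,188.471) → (59.446,48.447) → (49.076,74.756) → (22.282,33.969)

[2] `<circle>` circle, #ff00ff→engrave S209 F3608: (97.529,51.277) → (85.425,80.500) → (56.202,92.604) → (26.979,80.500) → (14.875,51.277) → (26.979,22.054) → (56.202,9.950) → (85.425,22.054) → (97.529,51.277) (closed)

[3] `<path>` cubic bezier, #ff8800→cut S903 F789: (78.372,49.674) → (65.799,60.112) → (51.397,98.932) → (36.273,141.136) → (21.530,161.723)

[4] `<path>` closed polygon, #0000ff→score S646 F2077: (85.359,151.807) → (61.864,6.794) → (46.424,73.154) → (98.138,84.923) → (49.341,41.472) → (85.359,151.807) (closed)

(Gcodetools for Inkscape — laser output)
G21
G90
G00 X94.448 Y139.773
M3 S903
G01 X19.135 Y156.752 F789
G01 X47.582 Y188.471
G01 X59.446 Y48.447
G01 X49.076 Y74.756
G01 X22.282 Y33.969
M5
G00 X97.529 Y51.277
M3 S209
G01 X85.425 Y80.500 F3608
G01 X56.202 Y92.604
G01 X26.979 Y80.500
G01 X14.875 Y51.277
G01 X26.979 Y22.054
G01 X56.202 Y9.950
G01 X85.425 Y22.054
G01 X97.529 Y51.277
M5
G00 X78.372 Y49.674
M3 S903
G01 X65.799 Y60.112 F789
G01 X51.397 Y98.932
G01 X36.273 Y141.136
G01 X21.530 Y161.723
M5
G00 X85.359 Y151.807
M3 S646
G01 X61.864 Y6.794 F2077
G01 X46.424 Y73.154
G01 X98.138 Y84.923
G01 X49.341 Y41.472
G01 X85.359 Y151.807
M5
G00 X0.000 Y0.000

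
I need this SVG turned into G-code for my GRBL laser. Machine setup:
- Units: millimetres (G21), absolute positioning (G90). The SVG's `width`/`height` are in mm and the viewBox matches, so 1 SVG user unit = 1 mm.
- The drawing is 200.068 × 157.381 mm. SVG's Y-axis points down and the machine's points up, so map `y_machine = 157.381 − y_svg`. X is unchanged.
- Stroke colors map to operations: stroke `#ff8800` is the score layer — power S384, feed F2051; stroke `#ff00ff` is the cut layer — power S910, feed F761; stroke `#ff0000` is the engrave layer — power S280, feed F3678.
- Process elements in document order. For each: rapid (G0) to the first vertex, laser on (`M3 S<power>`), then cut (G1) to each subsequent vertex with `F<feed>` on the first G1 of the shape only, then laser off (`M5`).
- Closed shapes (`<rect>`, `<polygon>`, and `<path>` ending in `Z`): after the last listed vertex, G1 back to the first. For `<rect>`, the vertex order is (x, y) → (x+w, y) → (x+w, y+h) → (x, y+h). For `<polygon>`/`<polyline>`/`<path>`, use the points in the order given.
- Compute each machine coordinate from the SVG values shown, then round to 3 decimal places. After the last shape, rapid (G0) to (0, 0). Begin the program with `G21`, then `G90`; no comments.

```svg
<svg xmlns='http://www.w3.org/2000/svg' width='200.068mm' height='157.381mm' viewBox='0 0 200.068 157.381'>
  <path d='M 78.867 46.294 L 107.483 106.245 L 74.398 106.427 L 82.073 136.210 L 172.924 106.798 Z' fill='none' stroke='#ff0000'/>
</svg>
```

viewBox `0 0 200.068 157.381` with mm width/height → 1 unit = 1 mm. Flip: y_m = 157.381 − y_svg.

**Shape 1** — `<path>` closed polygon, stroke `#ff0000` → engrave (S280, F3678). Machine vertices: (78.867,111.087) → (107.483,51.136) → (74.398,50.954) → (82.073,21.171) → (172.924,50.583) → (78.867,111.087). Closed: final G1 returns to the first vertex.

G21
G90
G0 X78.867 Y111.087
M3 S280
G1 X107.483 Y51.136 F3678
G1 X74.398 Y50.954
G1 X82.073 Y21.171
G1 X172.924 Y50.583
G1 X78.867 Y111.087
M5
G0 X0.000 Y0.000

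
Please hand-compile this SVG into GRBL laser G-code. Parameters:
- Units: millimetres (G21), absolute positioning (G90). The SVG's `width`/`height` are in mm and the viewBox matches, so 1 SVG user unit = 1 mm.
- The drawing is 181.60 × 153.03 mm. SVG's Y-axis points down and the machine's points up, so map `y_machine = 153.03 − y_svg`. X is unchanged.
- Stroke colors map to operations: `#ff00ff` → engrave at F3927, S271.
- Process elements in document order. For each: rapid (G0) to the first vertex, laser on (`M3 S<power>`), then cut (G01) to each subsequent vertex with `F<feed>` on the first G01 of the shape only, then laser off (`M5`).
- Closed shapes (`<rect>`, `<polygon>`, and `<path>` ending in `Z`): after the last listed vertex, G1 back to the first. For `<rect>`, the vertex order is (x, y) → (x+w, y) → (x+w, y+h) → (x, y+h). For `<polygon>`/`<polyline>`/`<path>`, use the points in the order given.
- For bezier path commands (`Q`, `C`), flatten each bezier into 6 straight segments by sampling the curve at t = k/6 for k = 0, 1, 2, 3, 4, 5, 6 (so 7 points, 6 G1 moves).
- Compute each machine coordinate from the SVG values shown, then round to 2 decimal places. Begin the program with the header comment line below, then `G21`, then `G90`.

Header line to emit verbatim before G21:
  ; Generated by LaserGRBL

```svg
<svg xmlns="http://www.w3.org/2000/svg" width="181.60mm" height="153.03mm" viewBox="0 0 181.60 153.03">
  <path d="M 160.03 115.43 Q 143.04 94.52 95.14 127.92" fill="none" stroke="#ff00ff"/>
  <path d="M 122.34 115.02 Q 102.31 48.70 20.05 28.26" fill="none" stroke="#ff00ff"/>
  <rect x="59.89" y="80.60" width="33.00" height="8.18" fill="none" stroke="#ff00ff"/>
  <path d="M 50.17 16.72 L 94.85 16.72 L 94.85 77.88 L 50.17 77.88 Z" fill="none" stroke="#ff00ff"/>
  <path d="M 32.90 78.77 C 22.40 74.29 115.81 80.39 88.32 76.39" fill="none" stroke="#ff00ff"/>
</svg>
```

viewBox `0 0 181.60 153.03` with mm width/height → 1 unit = 1 mm. Flip: y_m = 153.03 − y_svg.

**Shape 1** — `<path>` quadratic bezier, stroke `#ff00ff` → engrave (S271, F3927). Control points (SVG): P0=(160.03,115.43), P1=(143.04,94.52), P2=(95.14,127.92); sampled at t=k/6. Machine vertices: (160.03,37.60) → (153.51,43.06) → (145.27,45.51) → (135.31,44.93) → (123.64,41.34) → (110.25,34.73) → (95.14,25.11). Open path.

**Shape 2** — `<path>` quadratic bezier, stroke `#ff00ff` → engrave (S271, F3927). Control points (SVG): P0=(122.34,115.02), P1=(102.31,48.70), P2=(20.05,28.26); sampled at t=k/6. Machine vertices: (122.34,38.01) → (113.93,58.84) → (102.07,77.13) → (86.75,92.86) → (67.98,106.05) → (45.74,116.68) → (20.05,124.77). Open path.

**Shape 3** — `<rect>` rectangle, stroke `#ff00ff` → engrave (S271, F3927). Machine vertices: (59.89,72.43) → (92.89,72.43) → (92.89,64.25) → (59.89,64.25) → (59.89,72.43). Closed: final G1 returns to the first vertex.

**Shape 4** — `<path>` rectangle, stroke `#ff00ff` → engrave (S271, F3927). Machine vertices: (50.17,136.31) → (94.85,136.31) → (94.85,75.15) → (50.17,75.15) → (50.17,136.31). Closed: final G1 returns to the first vertex.

**Shape 5** — `<path>` cubic bezier, stroke `#ff00ff` → engrave (S271, F3927). Control points (SVG): P0=(32.90,78.77), P1=(22.40,74.29), P2=(115.81,80.39), P3=(88.32,76.39); sampled at t=k/6. Machine vertices: (32.90,74.26) → (35.27,75.71) → (48.71,75.98) → (66.98,75.63) → (83.84,75.24) → (93.03,75.39) → (88.32,76.64). Open path.

; Generated by LaserGRBL
G21
G90
G0 X160.03 Y37.60
M3 S271
G01 X153.51 Y43.06 F3927
G01 X145.27 Y45.51
G01 X135.31 Y44.93
G01 X123.64 Y41.34
G01 X110.25 Y34.73
G01 X95.14 Y25.11
M5
G0 X122.34 Y38.01
M3 S271
G01 X113.93 Y58.84 F3927
G01 X102.07 Y77.13
G01 X86.75 Y92.86
G01 X67.98 Y106.05
G01 X45.74 Y116.68
G01 X20.05 Y124.77
M5
G0 X59.89 Y72.43
M3 S271
G01 X92.89 Y72.43 F3927
G01 X92.89 Y64.25
G01 X59.89 Y64.25
G01 X59.89 Y72.43
M5
G0 X50.17 Y136.31
M3 S271
G01 X94.85 Y136.31 F3927
G01 X94.85 Y75.15
G01 X50.17 Y75.15
G01 X50.17 Y136.31
M5
G0 X32.90 Y74.26
M3 S271
G01 X35.27 Y75.71 F3927
G01 X48.71 Y75.98
G01 X66.98 Y75.63
G01 X83.84 Y75.24
G01 X93.03 Y75.39
G01 X88.32 Y76.64
M5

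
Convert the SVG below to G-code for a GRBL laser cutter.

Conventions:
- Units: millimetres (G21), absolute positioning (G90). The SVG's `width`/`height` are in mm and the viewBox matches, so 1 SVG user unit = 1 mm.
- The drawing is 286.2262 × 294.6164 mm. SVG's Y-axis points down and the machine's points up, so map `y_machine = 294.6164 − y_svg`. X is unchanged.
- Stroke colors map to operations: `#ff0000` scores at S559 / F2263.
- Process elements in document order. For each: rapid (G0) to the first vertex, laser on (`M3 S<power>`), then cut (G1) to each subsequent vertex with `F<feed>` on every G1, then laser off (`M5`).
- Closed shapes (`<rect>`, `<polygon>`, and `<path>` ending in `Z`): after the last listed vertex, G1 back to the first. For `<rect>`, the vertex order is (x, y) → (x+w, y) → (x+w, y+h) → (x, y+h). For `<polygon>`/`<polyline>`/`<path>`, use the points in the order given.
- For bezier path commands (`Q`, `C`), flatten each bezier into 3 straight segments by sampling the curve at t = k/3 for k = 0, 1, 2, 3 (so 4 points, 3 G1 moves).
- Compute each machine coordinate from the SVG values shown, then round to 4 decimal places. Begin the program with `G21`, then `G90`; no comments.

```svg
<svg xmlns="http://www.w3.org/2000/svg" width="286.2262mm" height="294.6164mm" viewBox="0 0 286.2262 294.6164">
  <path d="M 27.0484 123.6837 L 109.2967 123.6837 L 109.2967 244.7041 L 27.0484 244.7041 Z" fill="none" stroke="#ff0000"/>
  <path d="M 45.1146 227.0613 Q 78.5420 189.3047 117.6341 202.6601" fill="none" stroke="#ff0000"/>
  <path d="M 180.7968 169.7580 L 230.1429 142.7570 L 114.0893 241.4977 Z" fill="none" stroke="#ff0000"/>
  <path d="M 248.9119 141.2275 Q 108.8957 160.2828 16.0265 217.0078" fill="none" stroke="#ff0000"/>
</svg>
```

Since the viewBox matches the mm dimensions, user units are millimetres directly. The only transform is the Y-flip y_m = 294.6164 − y_svg.

Shape 1 is a rectangle drawn with `<path>`. Its stroke #ff0000 means score at S559, F2263. After flipping Y the toolpath is (27.0484,170.9327) → (109.2967,170.9327) → (109.2967,49.9123) → (27.0484,49.9123) → (27.0484,170.9327), returning to the start.

Shape 2 is a quadratic bezier drawn with `<path>`. Its stroke #ff0000 means score at S559, F2263. After flipping Y the toolpath is (45.1146,67.5551) → (68.0289,87.0471) → (92.2021,95.1808) → (117.6341,91.9563).

Shape 3 is a closed polygon drawn with `<path>`. Its stroke #ff0000 means score at S559, F2263. After flipping Y the toolpath is (180.7968,124.8584) → (230.1429,151.8594) → (114.0893,53.1187) → (180.7968,124.8584), returning to the start.

Shape 4 is a quadratic bezier drawn with `<path>`. Its stroke #ff0000 means score at S559, F2263. After flipping Y the toolpath is (248.9119,153.3889) → (160.8063,136.4998) → (83.1779,111.2397) → (16.0265,77.6086).

G21
G90
G0 X27.0484 Y170.9327
M3 S559
G1 X109.2967 Y170.9327 F2263
G1 X109.2967 Y49.9123 F2263
G1 X27.0484 Y49.9123 F2263
G1 X27.0484 Y170.9327 F2263
M5
G0 X45.1146 Y67.5551
M3 S559
G1 X68.0289 Y87.0471 F2263
G1 X92.2021 Y95.1808 F2263
G1 X117.6341 Y91.9563 F2263
M5
G0 X180.7968 Y124.8584
M3 S559
G1 X230.1429 Y151.8594 F2263
G1 X114.0893 Y53.1187 F2263
G1 X180.7968 Y124.8584 F2263
M5
G0 X248.9119 Y153.3889
M3 S559
G1 X160.8063 Y136.4998 F2263
G1 X83.1779 Y111.2397 F2263
G1 X16.0265 Y77.6086 F2263
M5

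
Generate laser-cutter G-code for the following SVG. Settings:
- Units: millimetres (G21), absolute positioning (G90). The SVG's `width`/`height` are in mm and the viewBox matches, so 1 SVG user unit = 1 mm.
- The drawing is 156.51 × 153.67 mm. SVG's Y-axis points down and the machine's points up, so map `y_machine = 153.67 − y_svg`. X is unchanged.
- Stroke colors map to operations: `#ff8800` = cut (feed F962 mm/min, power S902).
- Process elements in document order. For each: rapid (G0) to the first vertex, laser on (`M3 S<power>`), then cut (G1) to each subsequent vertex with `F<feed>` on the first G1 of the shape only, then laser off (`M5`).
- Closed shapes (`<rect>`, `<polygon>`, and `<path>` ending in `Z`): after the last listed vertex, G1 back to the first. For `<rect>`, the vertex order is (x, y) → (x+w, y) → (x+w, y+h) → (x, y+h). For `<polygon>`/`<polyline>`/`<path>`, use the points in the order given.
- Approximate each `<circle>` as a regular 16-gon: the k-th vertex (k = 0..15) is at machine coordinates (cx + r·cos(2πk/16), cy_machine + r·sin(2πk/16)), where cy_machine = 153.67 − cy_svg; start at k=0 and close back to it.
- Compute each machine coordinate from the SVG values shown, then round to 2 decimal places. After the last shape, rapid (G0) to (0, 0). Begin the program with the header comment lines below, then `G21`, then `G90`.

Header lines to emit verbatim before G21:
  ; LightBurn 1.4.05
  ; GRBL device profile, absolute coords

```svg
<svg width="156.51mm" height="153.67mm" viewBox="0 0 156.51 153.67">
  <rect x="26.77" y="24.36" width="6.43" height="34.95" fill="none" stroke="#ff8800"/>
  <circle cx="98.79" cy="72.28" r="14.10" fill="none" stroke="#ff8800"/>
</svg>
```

viewBox `0 0 156.51 153.67` with mm width/height → 1 unit = 1 mm. Flip: y_m = 153.67 − y_svg.

**Shape 1** — `<rect>` rectangle, stroke `#ff8800` → cut (S902, F962). Machine vertices: (26.77,129.31) → (33.20,129.31) → (33.20,94.36) → (26.77,94.36) → (26.77,129.31). Closed: final G1 returns to the first vertex.

**Shape 2** — `<circle>` circle, stroke `#ff8800` → cut (S902, F962). Machine vertices: (112.89,81.39) → (111.82,86.79) → (108.76,91.36) → (104.19,94.42) → (98.79,95.49) → (93.39,94.42) → (88.82,91.36) → (85.76,86.79) → (84.69,81.39) → (85.76,75.99) → (88.82,71.42) → (93.39,68.36) → (98.79,67.29) → (104.19,68.36) → (108.76,71.42) → (111.82,75.99) → (112.89,81.39). Closed: final G1 returns to the first vertex.

; LightBurn 1.4.05
; GRBL device profile, absolute coords
G21
G90
G0 X26.77 Y129.31
M3 S902
G1 X33.20 Y129.31 F962
G1 X33.20 Y94.36
G1 X26.77 Y94.36
G1 X26.77 Y129.31
M5
G0 X112.89 Y81.39
M3 S902
G1 X111.82 Y86.79 F962
G1 X108.76 Y91.36
G1 X104.19 Y94.42
G1 X98.79 Y95.49
G1 X93.39 Y94.42
G1 X88.82 Y91.36
G1 X85.76 Y86.79
G1 X84.69 Y81.39
G1 X85.76 Y75.99
G1 X88.82 Y71.42
G1 X93.39 Y68.36
G1 X98.79 Y67.29
G1 X104.19 Y68.36
G1 X108.76 Y71.42
G1 X111.82 Y75.99
G1 X112.89 Y81.39
M5
G0 X0.00 Y0.00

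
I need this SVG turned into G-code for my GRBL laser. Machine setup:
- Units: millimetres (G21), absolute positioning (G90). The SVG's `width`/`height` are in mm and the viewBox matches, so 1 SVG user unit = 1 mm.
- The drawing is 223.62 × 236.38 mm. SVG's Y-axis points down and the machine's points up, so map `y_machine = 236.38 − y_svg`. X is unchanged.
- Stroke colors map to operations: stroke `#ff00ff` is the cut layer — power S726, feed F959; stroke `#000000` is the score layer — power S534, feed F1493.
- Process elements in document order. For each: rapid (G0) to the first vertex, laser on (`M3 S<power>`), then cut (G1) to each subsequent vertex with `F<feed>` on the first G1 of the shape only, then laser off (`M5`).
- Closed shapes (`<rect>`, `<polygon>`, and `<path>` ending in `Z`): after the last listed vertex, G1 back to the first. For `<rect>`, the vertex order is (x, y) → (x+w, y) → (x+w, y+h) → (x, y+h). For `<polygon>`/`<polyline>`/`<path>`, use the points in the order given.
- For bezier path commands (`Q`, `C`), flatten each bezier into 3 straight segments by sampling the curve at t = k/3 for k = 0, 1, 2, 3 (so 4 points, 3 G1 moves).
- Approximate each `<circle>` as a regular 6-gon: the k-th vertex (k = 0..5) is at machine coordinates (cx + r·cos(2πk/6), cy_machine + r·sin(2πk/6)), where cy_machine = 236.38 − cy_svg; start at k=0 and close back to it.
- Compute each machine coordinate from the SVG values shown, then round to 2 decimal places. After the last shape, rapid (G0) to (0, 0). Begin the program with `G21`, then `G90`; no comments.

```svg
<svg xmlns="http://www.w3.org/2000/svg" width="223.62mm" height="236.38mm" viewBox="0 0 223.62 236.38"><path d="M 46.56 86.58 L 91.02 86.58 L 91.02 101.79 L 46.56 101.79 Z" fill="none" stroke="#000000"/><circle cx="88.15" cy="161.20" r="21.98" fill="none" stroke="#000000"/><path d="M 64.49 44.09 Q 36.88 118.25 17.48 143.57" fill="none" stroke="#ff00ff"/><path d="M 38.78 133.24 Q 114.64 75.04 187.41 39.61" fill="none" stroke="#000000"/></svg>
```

Since the viewBox matches the mm dimensions, user units are millimetres directly. The only transform is the Y-flip y_m = 236.38 − y_svg.

Shape 1 is a rectangle drawn with `<path>`. Its stroke #000000 means score at S534, F1493. After flipping Y the toolpath is (46.56,149.80) → (91.02,149.80) → (91.02,134.59) → (46.56,134.59) → (46.56,149.80), returning to the start.

Shape 2 is a circle drawn with `<circle>`. Its stroke #000000 means score at S534, F1493. After flipping Y the toolpath is (110.13,75.18) → (99.14,94.22) → (77.16,94.22) → (66.17,75.18) → (77.16,56.14) → (99.14,56.14) → (110.13,75.18), returning to the start.

Shape 3 is a quadratic bezier drawn with `<path>`. Its stroke #ff00ff means cut at S726, F959. After flipping Y the toolpath is (64.49,192.29) → (47.00,148.28) → (31.33,115.12) → (17.48,92.81).

Shape 4 is a quadratic bezier drawn with `<path>`. Its stroke #000000 means score at S534, F1493. After flipping Y the toolpath is (38.78,103.14) → (89.01,139.41) → (138.55,170.62) → (187.41,196.77).

G21
G90
G0 X46.56 Y149.80
M3 S534
G1 X91.02 Y149.80 F1493
G1 X91.02 Y134.59
G1 X46.56 Y134.59
G1 X46.56 Y149.80
M5
G0 X110.13 Y75.18
M3 S534
G1 X99.14 Y94.22 F1493
G1 X77.16 Y94.22
G1 X66.17 Y75.18
G1 X77.16 Y56.14
G1 X99.14 Y56.14
G1 X110.13 Y75.18
M5
G0 X64.49 Y192.29
M3 S726
G1 X47.00 Y148.28 F959
G1 X31.33 Y115.12
G1 X17.48 Y92.81
M5
G0 X38.78 Y103.14
M3 S534
G1 X89.01 Y139.41 F1493
G1 X138.55 Y170.62
G1 X187.41 Y196.77
M5
G0 X0.00 Y0.00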